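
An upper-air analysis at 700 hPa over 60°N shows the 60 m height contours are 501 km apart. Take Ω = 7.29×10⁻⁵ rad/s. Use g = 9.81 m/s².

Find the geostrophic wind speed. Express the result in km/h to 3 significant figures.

33.5 km/h

Coriolis parameter at 60°N:
f = 2Ω sin φ = 2 × 7.29×10⁻⁵ × sin 60° = 1.26×10⁻⁴ s⁻¹
Height gradient: |∂Z/∂n| = 60 m / 501000 m = 1.20×10⁻⁴
On a pressure surface, geostrophic balance gives V_g = (g/f)|∂Z/∂n|:
V_g = 9.81 × 1.20×10⁻⁴ / 1.26×10⁻⁴ = 9.30 m/s
Converting: 9.30 m/s × 3.6 = 33.5 km/h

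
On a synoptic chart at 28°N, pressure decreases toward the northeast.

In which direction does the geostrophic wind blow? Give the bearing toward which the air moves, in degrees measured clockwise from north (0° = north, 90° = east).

The pressure-gradient force points toward the northeast (bearing 045°).
Geostrophic balance: in the Northern Hemisphere the Coriolis force deflects motion to the right, so the geostrophic wind blows 90° to the right of the pressure-gradient force (low pressure on the left).
Rotating 045° by 90° clockwise gives 135° — the wind blows toward the southeast.

135°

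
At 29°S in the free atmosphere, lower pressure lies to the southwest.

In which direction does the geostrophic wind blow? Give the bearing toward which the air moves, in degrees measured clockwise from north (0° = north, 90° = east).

135°

The pressure-gradient force points toward the southwest (bearing 225°).
Geostrophic balance: in the Southern Hemisphere the Coriolis force deflects motion to the left, so the geostrophic wind blows 90° to the left of the pressure-gradient force (low pressure on the right).
Rotating 225° by 90° counterclockwise gives 135° — the wind blows toward the southeast.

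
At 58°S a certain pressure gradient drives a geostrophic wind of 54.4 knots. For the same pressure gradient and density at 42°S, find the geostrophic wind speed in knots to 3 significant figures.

68.9 knots

With the same pressure gradient and density, V_g ∝ 1/f ∝ 1/sin φ.
V₂ = V₁ · sin φ₁ / sin φ₂ = 54.4 × sin 58° / sin 42°
V₂ = 54.4 × 0.8480/0.6691 = 68.9 knots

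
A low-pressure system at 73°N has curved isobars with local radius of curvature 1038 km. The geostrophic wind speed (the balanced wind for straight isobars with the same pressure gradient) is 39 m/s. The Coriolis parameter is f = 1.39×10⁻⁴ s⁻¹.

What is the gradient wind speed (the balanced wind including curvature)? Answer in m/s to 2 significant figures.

32 m/s

Around a low, centrifugal force acts outward with Coriolis, so pressure-gradient force balances both:
(1/ρ)|∂P/∂n| = fV + V²/R  →  V² + fR·V − fR·V_g = 0
With fR = 1.39×10⁻⁴ × 1038×10³ m = 144 m/s:
V = [−fR + √((fR)² + 4 fR V_g)]/2 = [−144 + √(144² + 4×144×39)]/2 = 31.9 m/s
Subgeostrophic (V < V_g = 39 m/s), as expected around a low.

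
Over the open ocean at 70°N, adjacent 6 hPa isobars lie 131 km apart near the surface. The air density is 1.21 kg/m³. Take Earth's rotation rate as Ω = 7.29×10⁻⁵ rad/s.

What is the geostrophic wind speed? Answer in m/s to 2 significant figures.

28 m/s

Coriolis parameter at 70°N:
f = 2Ω sin φ = 2 × 7.29×10⁻⁵ × sin 70° = 1.37×10⁻⁴ s⁻¹
Pressure gradient: |∂P/∂n| = 600 Pa / 131000 m = 4.58×10⁻³ Pa/m
Geostrophic balance (pressure-gradient force = Coriolis force):
V_g = (1/(fρ)) |∂P/∂n| = 4.58×10⁻³ / (1.37×10⁻⁴ × 1.21) = 27.6 m/s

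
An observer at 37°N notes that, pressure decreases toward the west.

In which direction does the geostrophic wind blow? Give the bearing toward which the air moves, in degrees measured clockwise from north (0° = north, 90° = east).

000°

The pressure-gradient force points toward the west (bearing 270°).
Geostrophic balance: in the Northern Hemisphere the Coriolis force deflects motion to the right, so the geostrophic wind blows 90° to the right of the pressure-gradient force (low pressure on the left).
Rotating 270° by 90° clockwise gives 000° — the wind blows toward the north.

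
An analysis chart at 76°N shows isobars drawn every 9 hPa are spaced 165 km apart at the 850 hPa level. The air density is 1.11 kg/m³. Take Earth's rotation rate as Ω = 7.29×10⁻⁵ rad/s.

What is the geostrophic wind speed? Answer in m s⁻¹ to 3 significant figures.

Coriolis parameter at 76°N:
f = 2Ω sin φ = 2 × 7.29×10⁻⁵ × sin 76° = 1.41×10⁻⁴ s⁻¹
Pressure gradient: |∂P/∂n| = 900 Pa / 165000 m = 5.45×10⁻³ Pa/m
Geostrophic balance (pressure-gradient force = Coriolis force):
V_g = (1/(fρ)) |∂P/∂n| = 5.45×10⁻³ / (1.41×10⁻⁴ × 1.11) = 34.7 m/s

34.7 m s⁻¹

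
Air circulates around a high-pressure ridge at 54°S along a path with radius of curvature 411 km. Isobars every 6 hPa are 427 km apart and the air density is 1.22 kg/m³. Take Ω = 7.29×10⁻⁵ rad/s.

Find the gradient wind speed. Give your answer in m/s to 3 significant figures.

Coriolis parameter at 54°S:
f = 2Ω sin φ = 2 × 7.29×10⁻⁵ × sin 54° = 1.18×10⁻⁴ s⁻¹
Pressure gradient: |∂P/∂n| = 600 Pa / 427000 m = 1.41×10⁻³ Pa/m
Geostrophic speed: V_g = |∂P/∂n|/(fρ) = 1.41×10⁻³/(1.18×10⁻⁴ × 1.22) = 9.76 m/s
Around a high, pressure-gradient force acts outward with centrifugal, so Coriolis balances both:
fV = (1/ρ)|∂P/∂n| + V²/R  →  V² − fR·V + fR·V_g = 0
With fR = 1.18×10⁻⁴ × 411×10³ m = 48.5 m/s:
V = [fR − √((fR)² − 4 fR V_g)]/2 = [48.5 − √(48.5² − 4×48.5×9.76)]/2 = 13.6 m/s
Supergeostrophic (V > V_g = 9.76 m/s), as expected around a high.

13.6 m/s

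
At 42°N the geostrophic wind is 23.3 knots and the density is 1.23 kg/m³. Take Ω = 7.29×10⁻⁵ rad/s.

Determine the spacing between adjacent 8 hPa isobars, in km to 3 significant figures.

556 km

Coriolis parameter at 42°N:
f = 2Ω sin φ = 2 × 7.29×10⁻⁵ × sin 42° = 9.76×10⁻⁵ s⁻¹
Wind speed in SI: 23.3 knots = 12.0 m/s
Geostrophic balance rearranged: |∂P/∂n| = f ρ V_g
|∂P/∂n| = 9.76×10⁻⁵ × 1.23 × 12.0 = 1.44×10⁻³ Pa/m
Isobar spacing: Δn = ΔP/|∂P/∂n| = 800 Pa / 1.44×10⁻³ Pa/m = 556189 m ≈ 556 km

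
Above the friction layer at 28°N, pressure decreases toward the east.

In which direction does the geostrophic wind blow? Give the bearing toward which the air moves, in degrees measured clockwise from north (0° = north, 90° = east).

The pressure-gradient force points toward the east (bearing 090°).
Geostrophic balance: in the Northern Hemisphere the Coriolis force deflects motion to the right, so the geostrophic wind blows 90° to the right of the pressure-gradient force (low pressure on the left).
Rotating 090° by 90° clockwise gives 180° — the wind blows toward the south.

180°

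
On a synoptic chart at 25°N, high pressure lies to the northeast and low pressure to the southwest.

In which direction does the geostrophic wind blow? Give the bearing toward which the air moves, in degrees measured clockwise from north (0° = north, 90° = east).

The pressure-gradient force points toward the southwest (bearing 225°).
Geostrophic balance: in the Northern Hemisphere the Coriolis force deflects motion to the right, so the geostrophic wind blows 90° to the right of the pressure-gradient force (low pressure on the left).
Rotating 225° by 90° clockwise gives 315° — the wind blows toward the northwest.

315°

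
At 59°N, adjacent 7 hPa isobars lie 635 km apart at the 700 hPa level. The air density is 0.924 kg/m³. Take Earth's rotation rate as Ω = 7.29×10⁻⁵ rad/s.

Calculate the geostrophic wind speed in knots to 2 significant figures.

19 knots

Coriolis parameter at 59°N:
f = 2Ω sin φ = 2 × 7.29×10⁻⁵ × sin 59° = 1.25×10⁻⁴ s⁻¹
Pressure gradient: |∂P/∂n| = 700 Pa / 635000 m = 1.10×10⁻³ Pa/m
Geostrophic balance (pressure-gradient force = Coriolis force):
V_g = (1/(fρ)) |∂P/∂n| = 1.10×10⁻³ / (1.25×10⁻⁴ × 0.924) = 9.55 m/s
Converting: 9.55 m/s × 1.944 = 19 knots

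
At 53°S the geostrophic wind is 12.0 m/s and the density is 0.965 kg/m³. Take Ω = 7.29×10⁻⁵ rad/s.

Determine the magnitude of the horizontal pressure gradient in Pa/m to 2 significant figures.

1.3×10⁻³ Pa/m

Coriolis parameter at 53°S:
f = 2Ω sin φ = 2 × 7.29×10⁻⁵ × sin 53° = 1.16×10⁻⁴ s⁻¹
Geostrophic balance rearranged: |∂P/∂n| = f ρ V_g
|∂P/∂n| = 1.16×10⁻⁴ × 0.965 × 12.0 = 1.35×10⁻³ Pa/m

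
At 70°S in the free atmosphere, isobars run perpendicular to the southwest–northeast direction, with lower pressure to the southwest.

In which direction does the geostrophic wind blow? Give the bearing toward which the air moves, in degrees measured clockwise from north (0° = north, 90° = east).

135°

The pressure-gradient force points toward the southwest (bearing 225°).
Geostrophic balance: in the Southern Hemisphere the Coriolis force deflects motion to the left, so the geostrophic wind blows 90° to the left of the pressure-gradient force (low pressure on the right).
Rotating 225° by 90° counterclockwise gives 135° — the wind blows toward the southeast.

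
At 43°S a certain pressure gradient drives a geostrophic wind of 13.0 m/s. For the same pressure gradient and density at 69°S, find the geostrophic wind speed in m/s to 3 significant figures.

With the same pressure gradient and density, V_g ∝ 1/f ∝ 1/sin φ.
V₂ = V₁ · sin φ₁ / sin φ₂ = 13.0 × sin 43° / sin 69°
V₂ = 13.0 × 0.6820/0.9336 = 9.50 m/s

9.50 m/s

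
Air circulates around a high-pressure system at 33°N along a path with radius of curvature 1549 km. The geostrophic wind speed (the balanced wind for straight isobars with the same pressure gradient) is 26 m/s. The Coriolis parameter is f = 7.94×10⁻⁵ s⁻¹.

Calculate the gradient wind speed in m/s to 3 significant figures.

37.3 m/s

Around a high, pressure-gradient force acts outward with centrifugal, so Coriolis balances both:
fV = (1/ρ)|∂P/∂n| + V²/R  →  V² − fR·V + fR·V_g = 0
With fR = 7.94×10⁻⁵ × 1549×10³ m = 123 m/s:
V = [fR − √((fR)² − 4 fR V_g)]/2 = [123 − √(123² − 4×123×26)]/2 = 37.3 m/s
Supergeostrophic (V > V_g = 26 m/s), as expected around a high.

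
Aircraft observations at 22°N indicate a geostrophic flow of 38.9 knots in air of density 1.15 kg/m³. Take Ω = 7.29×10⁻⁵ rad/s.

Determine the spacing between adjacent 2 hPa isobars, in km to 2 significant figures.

Coriolis parameter at 22°N:
f = 2Ω sin φ = 2 × 7.29×10⁻⁵ × sin 22° = 5.46×10⁻⁵ s⁻¹
Wind speed in SI: 38.9 knots = 20.0 m/s
Geostrophic balance rearranged: |∂P/∂n| = f ρ V_g
|∂P/∂n| = 5.46×10⁻⁵ × 1.15 × 20.0 = 1.26×10⁻³ Pa/m
Isobar spacing: Δn = ΔP/|∂P/∂n| = 200 Pa / 1.26×10⁻³ Pa/m = 159115 m ≈ 160 km

160 km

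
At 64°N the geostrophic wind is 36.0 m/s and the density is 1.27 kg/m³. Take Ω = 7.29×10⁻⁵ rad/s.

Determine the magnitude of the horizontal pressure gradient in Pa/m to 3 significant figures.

Coriolis parameter at 64°N:
f = 2Ω sin φ = 2 × 7.29×10⁻⁵ × sin 64° = 1.31×10⁻⁴ s⁻¹
Geostrophic balance rearranged: |∂P/∂n| = f ρ V_g
|∂P/∂n| = 1.31×10⁻⁴ × 1.27 × 36.0 = 5.99×10⁻³ Pa/m

5.99×10⁻³ Pa/m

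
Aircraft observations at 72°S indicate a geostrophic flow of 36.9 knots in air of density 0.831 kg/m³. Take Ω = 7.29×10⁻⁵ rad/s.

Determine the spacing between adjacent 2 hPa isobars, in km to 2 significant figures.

91 km

Coriolis parameter at 72°S:
f = 2Ω sin φ = 2 × 7.29×10⁻⁵ × sin 72° = 1.39×10⁻⁴ s⁻¹
Wind speed in SI: 36.9 knots = 19.0 m/s
Geostrophic balance rearranged: |∂P/∂n| = f ρ V_g
|∂P/∂n| = 1.39×10⁻⁴ × 0.831 × 19.0 = 2.19×10⁻³ Pa/m
Isobar spacing: Δn = ΔP/|∂P/∂n| = 200 Pa / 2.19×10⁻³ Pa/m = 91433 m ≈ 91 km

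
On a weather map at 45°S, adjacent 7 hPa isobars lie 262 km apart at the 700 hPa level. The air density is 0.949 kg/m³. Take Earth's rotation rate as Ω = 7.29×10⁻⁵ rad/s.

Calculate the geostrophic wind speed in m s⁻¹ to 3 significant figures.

Coriolis parameter at 45°S:
f = 2Ω sin φ = 2 × 7.29×10⁻⁵ × sin 45° = 1.03×10⁻⁴ s⁻¹
Pressure gradient: |∂P/∂n| = 700 Pa / 262000 m = 2.67×10⁻³ Pa/m
Geostrophic balance (pressure-gradient force = Coriolis force):
V_g = (1/(fρ)) |∂P/∂n| = 2.67×10⁻³ / (1.03×10⁻⁴ × 0.949) = 27.3 m/s

27.3 m s⁻¹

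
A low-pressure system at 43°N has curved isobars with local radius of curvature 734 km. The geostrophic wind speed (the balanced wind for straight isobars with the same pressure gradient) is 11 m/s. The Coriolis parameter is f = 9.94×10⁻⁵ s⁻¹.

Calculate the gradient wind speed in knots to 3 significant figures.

18.9 knots

Around a low, centrifugal force acts outward with Coriolis, so pressure-gradient force balances both:
(1/ρ)|∂P/∂n| = fV + V²/R  →  V² + fR·V − fR·V_g = 0
With fR = 9.94×10⁻⁵ × 734×10³ m = 73.0 m/s:
V = [−fR + √((fR)² + 4 fR V_g)]/2 = [−73.0 + √(73.0² + 4×73.0×11)]/2 = 9.71 m/s
Subgeostrophic (V < V_g = 11 m/s), as expected around a low.
Converting: 9.71 m/s × 1.944 = 18.9 knots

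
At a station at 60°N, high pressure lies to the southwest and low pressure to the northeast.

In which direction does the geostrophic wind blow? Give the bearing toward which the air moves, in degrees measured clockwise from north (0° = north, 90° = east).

The pressure-gradient force points toward the northeast (bearing 045°).
Geostrophic balance: in the Northern Hemisphere the Coriolis force deflects motion to the right, so the geostrophic wind blows 90° to the right of the pressure-gradient force (low pressure on the left).
Rotating 045° by 90° clockwise gives 135° — the wind blows toward the southeast.

135°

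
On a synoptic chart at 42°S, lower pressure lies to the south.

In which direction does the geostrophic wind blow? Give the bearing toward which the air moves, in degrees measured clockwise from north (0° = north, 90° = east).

The pressure-gradient force points toward the south (bearing 180°).
Geostrophic balance: in the Southern Hemisphere the Coriolis force deflects motion to the left, so the geostrophic wind blows 90° to the left of the pressure-gradient force (low pressure on the right).
Rotating 180° by 90° counterclockwise gives 090° — the wind blows toward the east.

090°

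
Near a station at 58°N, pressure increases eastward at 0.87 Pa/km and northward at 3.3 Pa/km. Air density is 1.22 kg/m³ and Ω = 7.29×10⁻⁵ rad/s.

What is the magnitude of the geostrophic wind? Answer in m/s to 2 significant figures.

Coriolis parameter at 58°N:
f = 2Ω sin φ = 2 × 7.29×10⁻⁵ × sin 58° = 1.24×10⁻⁴ s⁻¹
Component geostrophic relations (x east, y north):
u_g = −(1/(fρ)) ∂P/∂y,  v_g = (1/(fρ)) ∂P/∂x
u_g = −(3.3×10⁻³)/(1.24×10⁻⁴ × 1.22) = −21.9 m/s;  v_g = (0.87×10⁻³)/(1.24×10⁻⁴ × 1.22) = 5.77 m/s
|V_g| = √(u_g² + v_g²) = 22.6 m/s

23 m/s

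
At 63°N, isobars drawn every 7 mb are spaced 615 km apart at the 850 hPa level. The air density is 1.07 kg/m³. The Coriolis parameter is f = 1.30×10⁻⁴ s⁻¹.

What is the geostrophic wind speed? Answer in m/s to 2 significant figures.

8.2 m/s

Pressure gradient: |∂P/∂n| = 700 Pa / 615000 m = 1.14×10⁻³ Pa/m
Geostrophic balance (pressure-gradient force = Coriolis force):
V_g = (1/(fρ)) |∂P/∂n| = 1.14×10⁻³ / (1.30×10⁻⁴ × 1.07) = 8.18 m/s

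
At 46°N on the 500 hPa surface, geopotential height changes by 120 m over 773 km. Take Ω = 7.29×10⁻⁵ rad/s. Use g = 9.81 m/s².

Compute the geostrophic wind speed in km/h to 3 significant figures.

Coriolis parameter at 46°N:
f = 2Ω sin φ = 2 × 7.29×10⁻⁵ × sin 46° = 1.05×10⁻⁴ s⁻¹
Height gradient: |∂Z/∂n| = 120 m / 773000 m = 1.55×10⁻⁴
On a pressure surface, geostrophic balance gives V_g = (g/f)|∂Z/∂n|:
V_g = 9.81 × 1.55×10⁻⁴ / 1.05×10⁻⁴ = 14.5 m/s
Converting: 14.5 m/s × 3.6 = 52.3 km/h

52.3 km/h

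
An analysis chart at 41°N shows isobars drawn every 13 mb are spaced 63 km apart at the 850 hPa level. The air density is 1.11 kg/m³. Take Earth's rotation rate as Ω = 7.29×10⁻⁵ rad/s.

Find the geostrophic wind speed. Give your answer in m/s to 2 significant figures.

190 m/s

Coriolis parameter at 41°N:
f = 2Ω sin φ = 2 × 7.29×10⁻⁵ × sin 41° = 9.57×10⁻⁵ s⁻¹
Pressure gradient: |∂P/∂n| = 1300 Pa / 63000 m = 2.06×10⁻² Pa/m
Geostrophic balance (pressure-gradient force = Coriolis force):
V_g = (1/(fρ)) |∂P/∂n| = 2.06×10⁻² / (9.57×10⁻⁵ × 1.11) = 194 m/s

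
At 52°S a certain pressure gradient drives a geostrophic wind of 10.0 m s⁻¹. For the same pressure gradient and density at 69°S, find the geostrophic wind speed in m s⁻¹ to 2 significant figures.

With the same pressure gradient and density, V_g ∝ 1/f ∝ 1/sin φ.
V₂ = V₁ · sin φ₁ / sin φ₂ = 10.0 × sin 52° / sin 69°
V₂ = 10.0 × 0.7880/0.9336 = 8.4 m s⁻¹

8.4 m s⁻¹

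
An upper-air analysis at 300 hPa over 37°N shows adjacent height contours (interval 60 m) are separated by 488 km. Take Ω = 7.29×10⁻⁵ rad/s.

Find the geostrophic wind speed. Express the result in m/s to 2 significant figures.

Coriolis parameter at 37°N:
f = 2Ω sin φ = 2 × 7.29×10⁻⁵ × sin 37° = 8.77×10⁻⁵ s⁻¹
Height gradient: |∂Z/∂n| = 60 m / 488000 m = 1.23×10⁻⁴
On a pressure surface, geostrophic balance gives V_g = (g/f)|∂Z/∂n|:
V_g = 9.81 × 1.23×10⁻⁴ / 8.77×10⁻⁵ = 13.7 m/s

14 m/s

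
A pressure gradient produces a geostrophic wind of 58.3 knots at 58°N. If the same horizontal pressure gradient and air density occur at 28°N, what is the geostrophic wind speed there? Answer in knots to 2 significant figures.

With the same pressure gradient and density, V_g ∝ 1/f ∝ 1/sin φ.
V₂ = V₁ · sin φ₁ / sin φ₂ = 58.3 × sin 58° / sin 28°
V₂ = 58.3 × 0.8480/0.4695 = 110 knots

110 knots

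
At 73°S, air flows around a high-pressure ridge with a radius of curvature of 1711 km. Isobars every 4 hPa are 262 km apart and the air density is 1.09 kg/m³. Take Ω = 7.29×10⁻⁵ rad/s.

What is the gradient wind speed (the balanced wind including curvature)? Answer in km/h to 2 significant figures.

38 km/h

Coriolis parameter at 73°S:
f = 2Ω sin φ = 2 × 7.29×10⁻⁵ × sin 73° = 1.39×10⁻⁴ s⁻¹
Pressure gradient: |∂P/∂n| = 400 Pa / 262000 m = 1.53×10⁻³ Pa/m
Geostrophic speed: V_g = |∂P/∂n|/(fρ) = 1.53×10⁻³/(1.39×10⁻⁴ × 1.09) = 10.0 m/s
Around a high, pressure-gradient force acts outward with centrifugal, so Coriolis balances both:
fV = (1/ρ)|∂P/∂n| + V²/R  →  V² − fR·V + fR·V_g = 0
With fR = 1.39×10⁻⁴ × 1711×10³ m = 239 m/s:
V = [fR − √((fR)² − 4 fR V_g)]/2 = [239 − √(239² − 4×239×10)]/2 = 10.5 m/s
Supergeostrophic (V > V_g = 10 m/s), as expected around a high.
Converting: 10.5 m/s × 3.6 = 38 km/h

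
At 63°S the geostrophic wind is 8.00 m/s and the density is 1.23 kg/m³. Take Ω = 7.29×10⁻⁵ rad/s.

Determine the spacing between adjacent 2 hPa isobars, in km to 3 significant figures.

Coriolis parameter at 63°S:
f = 2Ω sin φ = 2 × 7.29×10⁻⁵ × sin 63° = 1.30×10⁻⁴ s⁻¹
Geostrophic balance rearranged: |∂P/∂n| = f ρ V_g
|∂P/∂n| = 1.30×10⁻⁴ × 1.23 × 8.00 = 1.28×10⁻³ Pa/m
Isobar spacing: Δn = ΔP/|∂P/∂n| = 200 Pa / 1.28×10⁻³ Pa/m = 156458 m ≈ 156 km

156 km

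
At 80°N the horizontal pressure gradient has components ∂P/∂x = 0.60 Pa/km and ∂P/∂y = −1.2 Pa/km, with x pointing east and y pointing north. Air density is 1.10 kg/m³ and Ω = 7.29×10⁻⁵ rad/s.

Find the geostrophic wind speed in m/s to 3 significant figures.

Coriolis parameter at 80°N:
f = 2Ω sin φ = 2 × 7.29×10⁻⁵ × sin 80° = 1.44×10⁻⁴ s⁻¹
Component geostrophic relations (x east, y north):
u_g = −(1/(fρ)) ∂P/∂y,  v_g = (1/(fρ)) ∂P/∂x
u_g = −(−1.2×10⁻³)/(1.44×10⁻⁴ × 1.10) = 7.60 m/s;  v_g = (0.60×10⁻³)/(1.44×10⁻⁴ × 1.10) = 3.80 m/s
|V_g| = √(u_g² + v_g²) = 8.49 m/s

8.49 m/s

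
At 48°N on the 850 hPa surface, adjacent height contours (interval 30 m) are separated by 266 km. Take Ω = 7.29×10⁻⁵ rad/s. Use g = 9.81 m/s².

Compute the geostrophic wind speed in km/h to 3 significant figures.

Coriolis parameter at 48°N:
f = 2Ω sin φ = 2 × 7.29×10⁻⁵ × sin 48° = 1.08×10⁻⁴ s⁻¹
Height gradient: |∂Z/∂n| = 30 m / 266000 m = 1.13×10⁻⁴
On a pressure surface, geostrophic balance gives V_g = (g/f)|∂Z/∂n|:
V_g = 9.81 × 1.13×10⁻⁴ / 1.08×10⁻⁴ = 10.2 m/s
Converting: 10.2 m/s × 3.6 = 36.8 km/h

36.8 km/h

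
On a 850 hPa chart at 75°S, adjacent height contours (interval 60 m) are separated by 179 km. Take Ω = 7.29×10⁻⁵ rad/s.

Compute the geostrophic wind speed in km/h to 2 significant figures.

Coriolis parameter at 75°S:
f = 2Ω sin φ = 2 × 7.29×10⁻⁵ × sin 75° = 1.41×10⁻⁴ s⁻¹
Height gradient: |∂Z/∂n| = 60 m / 179000 m = 3.35×10⁻⁴
On a pressure surface, geostrophic balance gives V_g = (g/f)|∂Z/∂n|:
V_g = 9.81 × 3.35×10⁻⁴ / 1.41×10⁻⁴ = 23.3 m/s
Converting: 23.3 m/s × 3.6 = 84 km/h

84 km/h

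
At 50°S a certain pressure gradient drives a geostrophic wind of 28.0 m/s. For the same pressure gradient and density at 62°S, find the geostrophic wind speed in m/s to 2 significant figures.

With the same pressure gradient and density, V_g ∝ 1/f ∝ 1/sin φ.
V₂ = V₁ · sin φ₁ / sin φ₂ = 28.0 × sin 50° / sin 62°
V₂ = 28.0 × 0.7660/0.8829 = 24 m/s

24 m/s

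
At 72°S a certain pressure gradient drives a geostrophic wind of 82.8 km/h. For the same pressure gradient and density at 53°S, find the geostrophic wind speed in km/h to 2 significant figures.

99 km/h

With the same pressure gradient and density, V_g ∝ 1/f ∝ 1/sin φ.
V₂ = V₁ · sin φ₁ / sin φ₂ = 82.8 × sin 72° / sin 53°
V₂ = 82.8 × 0.9511/0.7986 = 99 km/h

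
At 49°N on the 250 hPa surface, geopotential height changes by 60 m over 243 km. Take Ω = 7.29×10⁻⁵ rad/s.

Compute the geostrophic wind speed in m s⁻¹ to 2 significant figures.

22 m s⁻¹

Coriolis parameter at 49°N:
f = 2Ω sin φ = 2 × 7.29×10⁻⁵ × sin 49° = 1.10×10⁻⁴ s⁻¹
Height gradient: |∂Z/∂n| = 60 m / 243000 m = 2.47×10⁻⁴
On a pressure surface, geostrophic balance gives V_g = (g/f)|∂Z/∂n|:
V_g = 9.81 × 2.47×10⁻⁴ / 1.10×10⁻⁴ = 22.0 m/s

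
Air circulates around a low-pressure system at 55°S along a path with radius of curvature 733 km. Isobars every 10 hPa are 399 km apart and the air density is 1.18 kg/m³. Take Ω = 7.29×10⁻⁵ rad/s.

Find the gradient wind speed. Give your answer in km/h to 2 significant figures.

Coriolis parameter at 55°S:
f = 2Ω sin φ = 2 × 7.29×10⁻⁵ × sin 55° = 1.19×10⁻⁴ s⁻¹
Pressure gradient: |∂P/∂n| = 1000 Pa / 399000 m = 2.51×10⁻³ Pa/m
Geostrophic speed: V_g = |∂P/∂n|/(fρ) = 2.51×10⁻³/(1.19×10⁻⁴ × 1.18) = 17.8 m/s
Around a low, centrifugal force acts outward with Coriolis, so pressure-gradient force balances both:
(1/ρ)|∂P/∂n| = fV + V²/R  →  V² + fR·V − fR·V_g = 0
With fR = 1.19×10⁻⁴ × 733×10³ m = 87.5 m/s:
V = [−fR + √((fR)² + 4 fR V_g)]/2 = [−87.5 + √(87.5² + 4×87.5×17.8)]/2 = 15.2 m/s
Subgeostrophic (V < V_g = 17.8 m/s), as expected around a low.
Converting: 15.2 m/s × 3.6 = 55 km/h

55 km/h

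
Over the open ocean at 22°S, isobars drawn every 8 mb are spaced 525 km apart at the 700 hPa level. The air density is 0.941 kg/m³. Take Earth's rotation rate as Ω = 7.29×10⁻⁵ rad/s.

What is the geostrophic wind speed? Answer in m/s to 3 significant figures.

Coriolis parameter at 22°S:
f = 2Ω sin φ = 2 × 7.29×10⁻⁵ × sin 22° = 5.46×10⁻⁵ s⁻¹
Pressure gradient: |∂P/∂n| = 800 Pa / 525000 m = 1.52×10⁻³ Pa/m
Geostrophic balance (pressure-gradient force = Coriolis force):
V_g = (1/(fρ)) |∂P/∂n| = 1.52×10⁻³ / (5.46×10⁻⁵ × 0.941) = 29.6 m/s

29.6 m/s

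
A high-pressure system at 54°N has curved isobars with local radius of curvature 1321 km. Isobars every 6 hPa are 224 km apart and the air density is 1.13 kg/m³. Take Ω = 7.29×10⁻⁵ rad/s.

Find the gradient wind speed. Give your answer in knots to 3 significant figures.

Coriolis parameter at 54°N:
f = 2Ω sin φ = 2 × 7.29×10⁻⁵ × sin 54° = 1.18×10⁻⁴ s⁻¹
Pressure gradient: |∂P/∂n| = 600 Pa / 224000 m = 2.68×10⁻³ Pa/m
Geostrophic speed: V_g = |∂P/∂n|/(fρ) = 2.68×10⁻³/(1.18×10⁻⁴ × 1.13) = 20.1 m/s
Around a high, pressure-gradient force acts outward with centrifugal, so Coriolis balances both:
fV = (1/ρ)|∂P/∂n| + V²/R  →  V² − fR·V + fR·V_g = 0
With fR = 1.18×10⁻⁴ × 1321×10³ m = 156 m/s:
V = [fR − √((fR)² − 4 fR V_g)]/2 = [156 − √(156² − 4×156×20.1)]/2 = 23.7 m/s
Supergeostrophic (V > V_g = 20.1 m/s), as expected around a high.
Converting: 23.7 m/s × 1.944 = 46.1 knots

46.1 knots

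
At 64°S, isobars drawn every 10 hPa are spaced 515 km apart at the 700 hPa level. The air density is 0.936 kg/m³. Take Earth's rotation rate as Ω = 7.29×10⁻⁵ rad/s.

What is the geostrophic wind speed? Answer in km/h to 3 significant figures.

Coriolis parameter at 64°S:
f = 2Ω sin φ = 2 × 7.29×10⁻⁵ × sin 64° = 1.31×10⁻⁴ s⁻¹
Pressure gradient: |∂P/∂n| = 1000 Pa / 515000 m = 1.94×10⁻³ Pa/m
Geostrophic balance (pressure-gradient force = Coriolis force):
V_g = (1/(fρ)) |∂P/∂n| = 1.94×10⁻³ / (1.31×10⁻⁴ × 0.936) = 15.8 m/s
Converting: 15.8 m/s × 3.6 = 57.0 km/h

57.0 km/h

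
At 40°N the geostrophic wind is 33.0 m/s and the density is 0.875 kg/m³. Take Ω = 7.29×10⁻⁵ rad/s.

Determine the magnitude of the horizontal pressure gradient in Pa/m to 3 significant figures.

2.71×10⁻³ Pa/m

Coriolis parameter at 40°N:
f = 2Ω sin φ = 2 × 7.29×10⁻⁵ × sin 40° = 9.37×10⁻⁵ s⁻¹
Geostrophic balance rearranged: |∂P/∂n| = f ρ V_g
|∂P/∂n| = 9.37×10⁻⁵ × 0.875 × 33.0 = 2.71×10⁻³ Pa/m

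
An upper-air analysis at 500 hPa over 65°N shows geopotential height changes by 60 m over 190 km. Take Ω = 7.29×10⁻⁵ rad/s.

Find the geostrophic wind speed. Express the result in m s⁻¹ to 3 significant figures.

Coriolis parameter at 65°N:
f = 2Ω sin φ = 2 × 7.29×10⁻⁵ × sin 65° = 1.32×10⁻⁴ s⁻¹
Height gradient: |∂Z/∂n| = 60 m / 190000 m = 3.16×10⁻⁴
On a pressure surface, geostrophic balance gives V_g = (g/f)|∂Z/∂n|:
V_g = 9.81 × 3.16×10⁻⁴ / 1.32×10⁻⁴ = 23.4 m/s

23.4 m s⁻¹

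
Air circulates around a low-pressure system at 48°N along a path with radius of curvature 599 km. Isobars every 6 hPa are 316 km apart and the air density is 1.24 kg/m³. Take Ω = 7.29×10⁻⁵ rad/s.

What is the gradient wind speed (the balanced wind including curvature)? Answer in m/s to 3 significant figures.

11.9 m/s

Coriolis parameter at 48°N:
f = 2Ω sin φ = 2 × 7.29×10⁻⁵ × sin 48° = 1.08×10⁻⁴ s⁻¹
Pressure gradient: |∂P/∂n| = 600 Pa / 316000 m = 1.90×10⁻³ Pa/m
Geostrophic speed: V_g = |∂P/∂n|/(fρ) = 1.90×10⁻³/(1.08×10⁻⁴ × 1.24) = 14.1 m/s
Around a low, centrifugal force acts outward with Coriolis, so pressure-gradient force balances both:
(1/ρ)|∂P/∂n| = fV + V²/R  →  V² + fR·V − fR·V_g = 0
With fR = 1.08×10⁻⁴ × 599×10³ m = 64.9 m/s:
V = [−fR + √((fR)² + 4 fR V_g)]/2 = [−64.9 + √(64.9² + 4×64.9×14.1)]/2 = 11.9 m/s
Subgeostrophic (V < V_g = 14.1 m/s), as expected around a low.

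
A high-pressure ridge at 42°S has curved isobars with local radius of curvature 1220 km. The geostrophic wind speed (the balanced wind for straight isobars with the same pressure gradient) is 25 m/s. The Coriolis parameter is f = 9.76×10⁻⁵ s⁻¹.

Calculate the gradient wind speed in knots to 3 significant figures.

Around a high, pressure-gradient force acts outward with centrifugal, so Coriolis balances both:
fV = (1/ρ)|∂P/∂n| + V²/R  →  V² − fR·V + fR·V_g = 0
With fR = 9.76×10⁻⁵ × 1220×10³ m = 119 m/s:
V = [fR − √((fR)² − 4 fR V_g)]/2 = [119 − √(119² − 4×119×25)]/2 = 35.7 m/s
Supergeostrophic (V > V_g = 25 m/s), as expected around a high.
Converting: 35.7 m/s × 1.944 = 69.4 knots

69.4 knots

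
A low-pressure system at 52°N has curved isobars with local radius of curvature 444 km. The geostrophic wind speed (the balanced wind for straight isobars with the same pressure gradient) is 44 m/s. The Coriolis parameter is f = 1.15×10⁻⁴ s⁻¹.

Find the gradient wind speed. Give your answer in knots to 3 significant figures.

Around a low, centrifugal force acts outward with Coriolis, so pressure-gradient force balances both:
(1/ρ)|∂P/∂n| = fV + V²/R  →  V² + fR·V − fR·V_g = 0
With fR = 1.15×10⁻⁴ × 444×10³ m = 51.1 m/s:
V = [−fR + √((fR)² + 4 fR V_g)]/2 = [−51.1 + √(51.1² + 4×51.1×44)]/2 = 28.3 m/s
Subgeostrophic (V < V_g = 44 m/s), as expected around a low.
Converting: 28.3 m/s × 1.944 = 55.0 knots

55.0 knots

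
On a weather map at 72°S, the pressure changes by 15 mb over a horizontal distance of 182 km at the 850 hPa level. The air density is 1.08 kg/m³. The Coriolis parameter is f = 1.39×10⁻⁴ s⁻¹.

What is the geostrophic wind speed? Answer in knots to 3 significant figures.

Pressure gradient: |∂P/∂n| = 1500 Pa / 182000 m = 8.24×10⁻³ Pa/m
Geostrophic balance (pressure-gradient force = Coriolis force):
V_g = (1/(fρ)) |∂P/∂n| = 8.24×10⁻³ / (1.39×10⁻⁴ × 1.08) = 54.9 m/s
Converting: 54.9 m/s × 1.944 = 107 knots

107 knots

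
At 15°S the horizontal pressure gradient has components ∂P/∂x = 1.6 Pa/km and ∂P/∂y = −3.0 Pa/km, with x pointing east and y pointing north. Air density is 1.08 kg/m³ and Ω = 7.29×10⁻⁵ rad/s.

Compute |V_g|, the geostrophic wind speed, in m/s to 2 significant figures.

Coriolis parameter at 15°S:
f = 2Ω sin φ = 2 × 7.29×10⁻⁵ × sin 15° = 3.77×10⁻⁵ s⁻¹
In the Southern Hemisphere f is negative: f = −3.77×10⁻⁵ s⁻¹.
Component geostrophic relations (x east, y north):
u_g = −(1/(fρ)) ∂P/∂y,  v_g = (1/(fρ)) ∂P/∂x
u_g = −(−3.0×10⁻³)/(−3.77×10⁻⁵ × 1.08) = −73.6 m/s;  v_g = (1.6×10⁻³)/(−3.77×10⁻⁵ × 1.08) = −39.3 m/s
|V_g| = √(u_g² + v_g²) = 83.4 m/s

83 m/s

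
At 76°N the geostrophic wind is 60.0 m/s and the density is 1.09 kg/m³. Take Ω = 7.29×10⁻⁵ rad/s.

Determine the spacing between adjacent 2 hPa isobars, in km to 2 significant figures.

Coriolis parameter at 76°N:
f = 2Ω sin φ = 2 × 7.29×10⁻⁵ × sin 76° = 1.41×10⁻⁴ s⁻¹
Geostrophic balance rearranged: |∂P/∂n| = f ρ V_g
|∂P/∂n| = 1.41×10⁻⁴ × 1.09 × 60.0 = 9.25×10⁻³ Pa/m
Isobar spacing: Δn = ΔP/|∂P/∂n| = 200 Pa / 9.25×10⁻³ Pa/m = 21617 m ≈ 22 km

22 km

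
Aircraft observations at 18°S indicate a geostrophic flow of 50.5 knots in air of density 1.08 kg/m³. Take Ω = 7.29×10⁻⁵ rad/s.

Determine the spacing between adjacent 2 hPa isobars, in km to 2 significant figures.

160 km

Coriolis parameter at 18°S:
f = 2Ω sin φ = 2 × 7.29×10⁻⁵ × sin 18° = 4.51×10⁻⁵ s⁻¹
Wind speed in SI: 50.5 knots = 26.0 m/s
Geostrophic balance rearranged: |∂P/∂n| = f ρ V_g
|∂P/∂n| = 4.51×10⁻⁵ × 1.08 × 26.0 = 1.26×10⁻³ Pa/m
Isobar spacing: Δn = ΔP/|∂P/∂n| = 200 Pa / 1.26×10⁻³ Pa/m = 158211 m ≈ 160 km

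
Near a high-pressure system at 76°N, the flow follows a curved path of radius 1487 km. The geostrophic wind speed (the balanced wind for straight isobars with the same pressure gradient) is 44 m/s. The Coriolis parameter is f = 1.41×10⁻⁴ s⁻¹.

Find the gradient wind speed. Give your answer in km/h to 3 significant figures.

226 km/h

Around a high, pressure-gradient force acts outward with centrifugal, so Coriolis balances both:
fV = (1/ρ)|∂P/∂n| + V²/R  →  V² − fR·V + fR·V_g = 0
With fR = 1.41×10⁻⁴ × 1487×10³ m = 210 m/s:
V = [fR − √((fR)² − 4 fR V_g)]/2 = [210 − √(210² − 4×210×44)]/2 = 62.8 m/s
Supergeostrophic (V > V_g = 44 m/s), as expected around a high.
Converting: 62.8 m/s × 3.6 = 226 km/h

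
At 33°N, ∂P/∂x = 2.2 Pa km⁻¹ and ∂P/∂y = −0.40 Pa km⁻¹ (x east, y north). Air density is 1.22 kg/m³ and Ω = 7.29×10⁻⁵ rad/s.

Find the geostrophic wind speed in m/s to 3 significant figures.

23.1 m/s

Coriolis parameter at 33°N:
f = 2Ω sin φ = 2 × 7.29×10⁻⁵ × sin 33° = 7.94×10⁻⁵ s⁻¹
Component geostrophic relations (x east, y north):
u_g = −(1/(fρ)) ∂P/∂y,  v_g = (1/(fρ)) ∂P/∂x
u_g = −(−0.40×10⁻³)/(7.94×10⁻⁵ × 1.22) = 4.13 m/s;  v_g = (2.2×10⁻³)/(7.94×10⁻⁵ × 1.22) = 22.7 m/s
|V_g| = √(u_g² + v_g²) = 23.1 m/s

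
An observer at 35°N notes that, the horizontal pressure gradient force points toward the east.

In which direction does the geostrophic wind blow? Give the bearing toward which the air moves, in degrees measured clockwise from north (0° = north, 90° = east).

180°

The pressure-gradient force points toward the east (bearing 090°).
Geostrophic balance: in the Northern Hemisphere the Coriolis force deflects motion to the right, so the geostrophic wind blows 90° to the right of the pressure-gradient force (low pressure on the left).
Rotating 090° by 90° clockwise gives 180° — the wind blows toward the south.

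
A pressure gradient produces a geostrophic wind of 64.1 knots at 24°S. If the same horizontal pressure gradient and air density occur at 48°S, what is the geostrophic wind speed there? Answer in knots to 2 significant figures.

With the same pressure gradient and density, V_g ∝ 1/f ∝ 1/sin φ.
V₂ = V₁ · sin φ₁ / sin φ₂ = 64.1 × sin 24° / sin 48°
V₂ = 64.1 × 0.4067/0.7431 = 35 knots

35 knots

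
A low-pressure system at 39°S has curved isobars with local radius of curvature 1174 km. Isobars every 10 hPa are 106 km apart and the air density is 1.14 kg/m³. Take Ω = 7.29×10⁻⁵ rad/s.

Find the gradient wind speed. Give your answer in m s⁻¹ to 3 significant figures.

58.5 m s⁻¹

Coriolis parameter at 39°S:
f = 2Ω sin φ = 2 × 7.29×10⁻⁵ × sin 39° = 9.18×10⁻⁵ s⁻¹
Pressure gradient: |∂P/∂n| = 1000 Pa / 106000 m = 9.43×10⁻³ Pa/m
Geostrophic speed: V_g = |∂P/∂n|/(fρ) = 9.43×10⁻³/(9.18×10⁻⁵ × 1.14) = 90.2 m/s
Around a low, centrifugal force acts outward with Coriolis, so pressure-gradient force balances both:
(1/ρ)|∂P/∂n| = fV + V²/R  →  V² + fR·V − fR·V_g = 0
With fR = 9.18×10⁻⁵ × 1174×10³ m = 108 m/s:
V = [−fR + √((fR)² + 4 fR V_g)]/2 = [−108 + √(108² + 4×108×90.2)]/2 = 58.5 m/s
Subgeostrophic (V < V_g = 90.2 m/s), as expected around a low.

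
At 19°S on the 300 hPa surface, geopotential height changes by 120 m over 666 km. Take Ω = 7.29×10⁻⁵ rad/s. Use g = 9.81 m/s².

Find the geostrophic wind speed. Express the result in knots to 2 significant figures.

72 knots

Coriolis parameter at 19°S:
f = 2Ω sin φ = 2 × 7.29×10⁻⁵ × sin 19° = 4.75×10⁻⁵ s⁻¹
Height gradient: |∂Z/∂n| = 120 m / 666000 m = 1.80×10⁻⁴
On a pressure surface, geostrophic balance gives V_g = (g/f)|∂Z/∂n|:
V_g = 9.81 × 1.80×10⁻⁴ / 4.75×10⁻⁵ = 37.2 m/s
Converting: 37.2 m/s × 1.944 = 72 knots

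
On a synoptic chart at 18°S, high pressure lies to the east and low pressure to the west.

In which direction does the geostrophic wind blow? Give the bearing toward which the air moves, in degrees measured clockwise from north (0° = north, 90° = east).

The pressure-gradient force points toward the west (bearing 270°).
Geostrophic balance: in the Southern Hemisphere the Coriolis force deflects motion to the left, so the geostrophic wind blows 90° to the left of the pressure-gradient force (low pressure on the right).
Rotating 270° by 90° counterclockwise gives 180° — the wind blows toward the south.

180°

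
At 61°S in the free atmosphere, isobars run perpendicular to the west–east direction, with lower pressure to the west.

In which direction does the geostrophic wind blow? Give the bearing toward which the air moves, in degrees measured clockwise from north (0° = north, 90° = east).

180°

The pressure-gradient force points toward the west (bearing 270°).
Geostrophic balance: in the Southern Hemisphere the Coriolis force deflects motion to the left, so the geostrophic wind blows 90° to the left of the pressure-gradient force (low pressure on the right).
Rotating 270° by 90° counterclockwise gives 180° — the wind blows toward the south.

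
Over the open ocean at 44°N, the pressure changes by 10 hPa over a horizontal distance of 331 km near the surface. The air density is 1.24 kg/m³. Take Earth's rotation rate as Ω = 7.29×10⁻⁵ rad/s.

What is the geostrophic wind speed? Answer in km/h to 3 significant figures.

Coriolis parameter at 44°N:
f = 2Ω sin φ = 2 × 7.29×10⁻⁵ × sin 44° = 1.01×10⁻⁴ s⁻¹
Pressure gradient: |∂P/∂n| = 1000 Pa / 331000 m = 3.02×10⁻³ Pa/m
Geostrophic balance (pressure-gradient force = Coriolis force):
V_g = (1/(fρ)) |∂P/∂n| = 3.02×10⁻³ / (1.01×10⁻⁴ × 1.24) = 24.1 m/s
Converting: 24.1 m/s × 3.6 = 86.6 km/h

86.6 km/h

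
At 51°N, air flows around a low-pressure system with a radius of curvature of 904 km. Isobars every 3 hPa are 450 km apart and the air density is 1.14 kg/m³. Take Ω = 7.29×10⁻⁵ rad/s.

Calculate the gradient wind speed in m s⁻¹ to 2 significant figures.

Coriolis parameter at 51°N:
f = 2Ω sin φ = 2 × 7.29×10⁻⁵ × sin 51° = 1.13×10⁻⁴ s⁻¹
Pressure gradient: |∂P/∂n| = 300 Pa / 450000 m = 6.67×10⁻⁴ Pa/m
Geostrophic speed: V_g = |∂P/∂n|/(fρ) = 6.67×10⁻⁴/(1.13×10⁻⁴ × 1.14) = 5.16 m/s
Around a low, centrifugal force acts outward with Coriolis, so pressure-gradient force balances both:
(1/ρ)|∂P/∂n| = fV + V²/R  →  V² + fR·V − fR·V_g = 0
With fR = 1.13×10⁻⁴ × 904×10³ m = 102 m/s:
V = [−fR + √((fR)² + 4 fR V_g)]/2 = [−102 + √(102² + 4×102×5.16)]/2 = 4.92 m/s
Subgeostrophic (V < V_g = 5.16 m/s), as expected around a low.

4.9 m s⁻¹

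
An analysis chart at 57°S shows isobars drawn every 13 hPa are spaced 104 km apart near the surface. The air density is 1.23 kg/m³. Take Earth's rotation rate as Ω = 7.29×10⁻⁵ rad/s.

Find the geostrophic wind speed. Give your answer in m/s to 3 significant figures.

Coriolis parameter at 57°S:
f = 2Ω sin φ = 2 × 7.29×10⁻⁵ × sin 57° = 1.22×10⁻⁴ s⁻¹
Pressure gradient: |∂P/∂n| = 1300 Pa / 104000 m = 1.25×10⁻² Pa/m
Geostrophic balance (pressure-gradient force = Coriolis force):
V_g = (1/(fρ)) |∂P/∂n| = 1.25×10⁻² / (1.22×10⁻⁴ × 1.23) = 83.1 m/s

83.1 m/s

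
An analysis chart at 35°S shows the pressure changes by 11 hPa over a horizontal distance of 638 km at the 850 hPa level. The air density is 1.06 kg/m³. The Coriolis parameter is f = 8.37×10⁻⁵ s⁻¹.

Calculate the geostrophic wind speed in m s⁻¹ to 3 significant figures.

Pressure gradient: |∂P/∂n| = 1100 Pa / 638000 m = 1.72×10⁻³ Pa/m
Geostrophic balance (pressure-gradient force = Coriolis force):
V_g = (1/(fρ)) |∂P/∂n| = 1.72×10⁻³ / (8.37×10⁻⁵ × 1.06) = 19.4 m/s

19.4 m s⁻¹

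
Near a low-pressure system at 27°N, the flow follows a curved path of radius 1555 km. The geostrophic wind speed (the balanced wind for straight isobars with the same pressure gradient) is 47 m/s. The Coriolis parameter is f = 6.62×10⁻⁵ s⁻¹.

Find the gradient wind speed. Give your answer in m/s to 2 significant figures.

35 m/s

Around a low, centrifugal force acts outward with Coriolis, so pressure-gradient force balances both:
(1/ρ)|∂P/∂n| = fV + V²/R  →  V² + fR·V − fR·V_g = 0
With fR = 6.62×10⁻⁵ × 1555×10³ m = 103 m/s:
V = [−fR + √((fR)² + 4 fR V_g)]/2 = [−103 + √(103² + 4×103×47)]/2 = 35.1 m/s
Subgeostrophic (V < V_g = 47 m/s), as expected around a low.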